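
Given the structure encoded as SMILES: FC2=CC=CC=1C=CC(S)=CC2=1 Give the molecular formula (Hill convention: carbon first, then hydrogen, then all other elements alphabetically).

Walk through each heavy atom and fill implicit hydrogens from standard valence (C 4, N 3, O 2, S 2, halogen 1):
  atom 1: F (halogen, monovalent) → 0 H
  atom 2: C, bond orders sum to 4 (valence 4) → 0 H
  atom 3: C, bond orders sum to 3 (valence 4) → 1 H
  atom 4: C, bond orders sum to 3 (valence 4) → 1 H
  atom 5: C, bond orders sum to 3 (valence 4) → 1 H
  atom 6: C, bond orders sum to 4 (valence 4) → 0 H
  atom 7: C, bond orders sum to 3 (valence 4) → 1 H
  atom 8: C, bond orders sum to 3 (valence 4) → 1 H
  atom 9: C, bond orders sum to 4 (valence 4) → 0 H
  atom 10: S, bond orders sum to 1 (valence 2) → 1 H
  atom 11: C, bond orders sum to 3 (valence 4) → 1 H
  atom 12: C, bond orders sum to 4 (valence 4) → 0 H
Totals → C:10, H:7, F:1, S:1.
In Hill order: C10H7FS.

C10H7FS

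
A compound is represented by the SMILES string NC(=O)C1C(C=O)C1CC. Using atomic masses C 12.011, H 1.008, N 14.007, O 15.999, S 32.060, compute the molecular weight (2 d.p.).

First, the molecular formula is C7H11NO2 (counting implicit H from valence).
  C: 7 × 12.011 = 84.077
  H: 11 × 1.008 = 11.088
  N: 1 × 14.007 = 14.007
  O: 2 × 15.999 = 31.998
Sum: 7×12.011 + 11×1.008 + 1×14.007 + 2×15.999 = 141.170 → 141.17 g/mol.

141.17 g/mol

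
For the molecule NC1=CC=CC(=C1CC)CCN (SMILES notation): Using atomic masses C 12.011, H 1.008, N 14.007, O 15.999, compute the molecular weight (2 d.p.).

164.25 g/mol

First, the molecular formula is C10H16N2 (counting implicit H from valence).
  C: 10 × 12.011 = 120.110
  H: 16 × 1.008 = 16.128
  N: 2 × 14.007 = 28.014
Sum: 10×12.011 + 16×1.008 + 2×14.007 = 164.252 → 164.25 g/mol.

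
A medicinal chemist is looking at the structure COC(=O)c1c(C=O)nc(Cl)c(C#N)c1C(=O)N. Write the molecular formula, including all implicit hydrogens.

Walk through each heavy atom and fill implicit hydrogens from standard valence (C 4, N 3, O 2, S 2, halogen 1); for lowercase aromatic atoms, an aromatic c carries 1 H when it has two neighbours and 0 H with three, and aromatic n carries 0 H:
  atom 1: C, bond orders sum to 1 (valence 4) → 3 H
  atom 2: O, bond orders sum to 2 (valence 2) → 0 H
  atom 3: C, bond orders sum to 4 (valence 4) → 0 H
  atom 4: O, bond orders sum to 2 (valence 2) → 0 H
  atom 5: aromatic c, 3 neighbours → 0 H
  atom 6: aromatic c, 3 neighbours → 0 H
  atom 7: C, bond orders sum to 3 (valence 4) → 1 H
  atom 8: O, bond orders sum to 2 (valence 2) → 0 H
  atom 9: aromatic n, 2 neighbours → 0 H
  atom 10: aromatic c, 3 neighbours → 0 H
  atom 11: Cl (halogen, monovalent) → 0 H
  atom 12: aromatic c, 3 neighbours → 0 H
  atom 13: C, bond orders sum to 4 (valence 4) → 0 H
  atom 14: N, bond orders sum to 3 (valence 3) → 0 H
  atom 15: aromatic c, 3 neighbours → 0 H
  atom 16: C, bond orders sum to 4 (valence 4) → 0 H
  atom 17: O, bond orders sum to 2 (valence 2) → 0 H
  atom 18: N, bond orders sum to 1 (valence 3) → 2 H
Totals → C:10, H:6, Cl:1, N:3, O:4.
In Hill order: C10H6ClN3O4.

C10H6ClN3O4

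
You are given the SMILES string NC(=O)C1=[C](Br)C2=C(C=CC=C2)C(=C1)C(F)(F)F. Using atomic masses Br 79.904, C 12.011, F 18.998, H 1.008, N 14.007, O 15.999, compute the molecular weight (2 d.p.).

First, the molecular formula is C12H7BrF3NO (counting implicit H from valence).
  Br: 1 × 79.904 = 79.904
  C: 12 × 12.011 = 144.132
  F: 3 × 18.998 = 56.994
  H: 7 × 1.008 = 7.056
  N: 1 × 14.007 = 14.007
  O: 1 × 15.999 = 15.999
Sum: 1×79.904 + 12×12.011 + 3×18.998 + 7×1.008 + 1×14.007 + 1×15.999 = 318.092 → 318.09 g/mol.

318.09 g/mol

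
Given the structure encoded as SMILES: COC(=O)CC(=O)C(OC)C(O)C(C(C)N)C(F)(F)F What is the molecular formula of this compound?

C11H18F3NO5

Walk through each heavy atom and fill implicit hydrogens from standard valence (C 4, N 3, O 2, S 2, halogen 1):
  atom 1: C, bond orders sum to 1 (valence 4) → 3 H
  atom 2: O, bond orders sum to 2 (valence 2) → 0 H
  atom 3: C, bond orders sum to 4 (valence 4) → 0 H
  atom 4: O, bond orders sum to 2 (valence 2) → 0 H
  atom 5: C, bond orders sum to 2 (valence 4) → 2 H
  atom 6: C, bond orders sum to 4 (valence 4) → 0 H
  atom 7: O, bond orders sum to 2 (valence 2) → 0 H
  atom 8: C, bond orders sum to 3 (valence 4) → 1 H
  atom 9: O, bond orders sum to 2 (valence 2) → 0 H
  atom 10: C, bond orders sum to 1 (valence 4) → 3 H
  atom 11: C, bond orders sum to 3 (valence 4) → 1 H
  atom 12: O, bond orders sum to 1 (valence 2) → 1 H
  atom 13: C, bond orders sum to 3 (valence 4) → 1 H
  atom 14: C, bond orders sum to 3 (valence 4) → 1 H
  atom 15: C, bond orders sum to 1 (valence 4) → 3 H
  atom 16: N, bond orders sum to 1 (valence 3) → 2 H
  atom 17: C, bond orders sum to 4 (valence 4) → 0 H
  atom 18: F (halogen, monovalent) → 0 H
  atom 19: F (halogen, monovalent) → 0 H
  atom 20: F (halogen, monovalent) → 0 H
Totals → C:11, H:18, F:3, N:1, O:5.
In Hill order: C11H18F3NO5.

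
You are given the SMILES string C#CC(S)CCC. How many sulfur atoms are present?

Scan the SMILES for S atoms (remember two-letter symbols like Cl and Br are single atoms).
Sulfur count: 1.

1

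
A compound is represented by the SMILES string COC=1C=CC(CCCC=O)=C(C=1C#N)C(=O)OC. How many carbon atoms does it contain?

14

Count every carbon token in the SMILES (each C, including those in ring-closure positions and inside branches).
Carbon count: 14.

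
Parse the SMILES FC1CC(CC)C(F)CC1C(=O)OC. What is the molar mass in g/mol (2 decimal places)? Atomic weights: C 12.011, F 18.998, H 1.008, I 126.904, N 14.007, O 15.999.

First, the molecular formula is C10H16F2O2 (counting implicit H from valence).
  C: 10 × 12.011 = 120.110
  F: 2 × 18.998 = 37.996
  H: 16 × 1.008 = 16.128
  O: 2 × 15.999 = 31.998
Sum: 10×12.011 + 2×18.998 + 16×1.008 + 2×15.999 = 206.232 → 206.23 g/mol.

206.23 g/mol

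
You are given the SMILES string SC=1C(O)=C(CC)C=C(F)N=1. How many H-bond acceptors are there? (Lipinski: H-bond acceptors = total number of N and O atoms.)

N atoms: 1; O atoms: 1.
Lipinski HBA = 1 + 1 = 2.

2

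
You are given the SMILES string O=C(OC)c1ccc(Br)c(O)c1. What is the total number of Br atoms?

Scan the SMILES for Br atoms (remember two-letter symbols like Cl and Br are single atoms).
Bromine count: 1.

1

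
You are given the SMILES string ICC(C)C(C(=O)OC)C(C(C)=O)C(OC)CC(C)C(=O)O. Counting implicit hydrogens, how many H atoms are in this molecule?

Walk through each heavy atom and fill implicit hydrogens from standard valence (C 4, N 3, O 2, S 2, halogen 1):
  atom 1: I (halogen, monovalent) → 0 H
  atom 2: C, bond orders sum to 2 (valence 4) → 2 H
  atom 3: C, bond orders sum to 3 (valence 4) → 1 H
  atom 4: C, bond orders sum to 1 (valence 4) → 3 H
  atom 5: C, bond orders sum to 3 (valence 4) → 1 H
  atom 6: C, bond orders sum to 4 (valence 4) → 0 H
  atom 7: O, bond orders sum to 2 (valence 2) → 0 H
  atom 8: O, bond orders sum to 2 (valence 2) → 0 H
  atom 9: C, bond orders sum to 1 (valence 4) → 3 H
  atom 10: C, bond orders sum to 3 (valence 4) → 1 H
  atom 11: C, bond orders sum to 4 (valence 4) → 0 H
  atom 12: C, bond orders sum to 1 (valence 4) → 3 H
  atom 13: O, bond orders sum to 2 (valence 2) → 0 H
  atom 14: C, bond orders sum to 3 (valence 4) → 1 H
  atom 15: O, bond orders sum to 2 (valence 2) → 0 H
  atom 16: C, bond orders sum to 1 (valence 4) → 3 H
  atom 17: C, bond orders sum to 2 (valence 4) → 2 H
  atom 18: C, bond orders sum to 3 (valence 4) → 1 H
  atom 19: C, bond orders sum to 1 (valence 4) → 3 H
  atom 20: C, bond orders sum to 4 (valence 4) → 0 H
  atom 21: O, bond orders sum to 2 (valence 2) → 0 H
  atom 22: O, bond orders sum to 1 (valence 2) → 1 H
Total hydrogens: 25.

25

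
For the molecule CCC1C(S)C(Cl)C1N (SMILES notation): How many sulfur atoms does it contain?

1

Scan the SMILES for S atoms (remember two-letter symbols like Cl and Br are single atoms).
Sulfur count: 1.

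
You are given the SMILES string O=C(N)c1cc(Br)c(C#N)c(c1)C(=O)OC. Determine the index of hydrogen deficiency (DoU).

Molecular formula: C10H7BrN2O3.
DoU = (2C + 2 + N − H − X) / 2, where X is the halogen count and O/S are ignored.
    = (2·10 + 2 + 2 − 7 − 1) / 2 = 16 / 2 = 8.

8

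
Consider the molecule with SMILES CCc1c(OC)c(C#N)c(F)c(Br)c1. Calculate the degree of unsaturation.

6

Molecular formula: C10H9BrFNO.
DoU = (2C + 2 + N − H − X) / 2, where X is the halogen count and O/S are ignored.
    = (2·10 + 2 + 1 − 9 − 2) / 2 = 12 / 2 = 6.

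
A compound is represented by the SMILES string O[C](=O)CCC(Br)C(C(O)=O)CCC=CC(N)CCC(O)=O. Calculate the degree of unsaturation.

4

Degree of unsaturation = (number of rings) + (number of π bonds).
Ring closures in the SMILES: 0.
π bonds: 4 double bonds (each 1 DoU) → 4 DoU from unsaturation.
Total DoU = 0 + 4 = 4.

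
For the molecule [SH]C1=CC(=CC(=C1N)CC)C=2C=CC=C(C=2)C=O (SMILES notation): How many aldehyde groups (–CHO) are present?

1

The aldehyde motif appears at heavy-atom position 17 in the SMILES.
Other groups present: 1 primary amine, 1 thiol.
Aldehyde count: 1.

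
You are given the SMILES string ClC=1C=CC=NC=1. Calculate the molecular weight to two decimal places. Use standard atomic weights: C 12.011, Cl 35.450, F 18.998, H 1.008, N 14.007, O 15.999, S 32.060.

First, the molecular formula is C5H4ClN (counting implicit H from valence).
  C: 5 × 12.011 = 60.055
  Cl: 1 × 35.450 = 35.450
  H: 4 × 1.008 = 4.032
  N: 1 × 14.007 = 14.007
Sum: 5×12.011 + 1×35.450 + 4×1.008 + 1×14.007 = 113.544 → 113.54 g/mol.

113.54 g/mol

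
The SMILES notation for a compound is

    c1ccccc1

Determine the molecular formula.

C6H6

Walk through each heavy atom and fill implicit hydrogens from standard valence (C 4, N 3, O 2, S 2, halogen 1); for lowercase aromatic atoms, an aromatic c carries 1 H when it has two neighbours and 0 H with three, and aromatic n carries 0 H:
  atom 1: aromatic c, 2 neighbours → 1 H
  atom 2: aromatic c, 2 neighbours → 1 H
  atom 3: aromatic c, 2 neighbours → 1 H
  atom 4: aromatic c, 2 neighbours → 1 H
  atom 5: aromatic c, 2 neighbours → 1 H
  atom 6: aromatic c, 2 neighbours → 1 H
Totals → C:6, H:6.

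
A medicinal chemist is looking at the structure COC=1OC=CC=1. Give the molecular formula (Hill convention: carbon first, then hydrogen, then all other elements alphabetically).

C5H6O2

Walk through each heavy atom and fill implicit hydrogens from standard valence (C 4, N 3, O 2, S 2, halogen 1):
  atom 1: C, bond orders sum to 1 (valence 4) → 3 H
  atom 2: O, bond orders sum to 2 (valence 2) → 0 H
  atom 3: C, bond orders sum to 4 (valence 4) → 0 H
  atom 4: O, bond orders sum to 2 (valence 2) → 0 H
  atom 5: C, bond orders sum to 3 (valence 4) → 1 H
  atom 6: C, bond orders sum to 3 (valence 4) → 1 H
  atom 7: C, bond orders sum to 3 (valence 4) → 1 H
Totals → C:5, H:6, O:2.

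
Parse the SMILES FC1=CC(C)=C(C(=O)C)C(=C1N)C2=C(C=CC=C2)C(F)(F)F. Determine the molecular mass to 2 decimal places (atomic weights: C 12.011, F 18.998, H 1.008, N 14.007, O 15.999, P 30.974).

311.28 g/mol

First, the molecular formula is C16H13F4NO (counting implicit H from valence).
  C: 16 × 12.011 = 192.176
  F: 4 × 18.998 = 75.992
  H: 13 × 1.008 = 13.104
  N: 1 × 14.007 = 14.007
  O: 1 × 15.999 = 15.999
Sum: 16×12.011 + 4×18.998 + 13×1.008 + 1×14.007 + 1×15.999 = 311.278 → 311.28 g/mol.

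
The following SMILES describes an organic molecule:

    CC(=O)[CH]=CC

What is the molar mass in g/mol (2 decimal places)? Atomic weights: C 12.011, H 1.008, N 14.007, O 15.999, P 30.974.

First, the molecular formula is C5H8O (counting implicit H from valence).
  C: 5 × 12.011 = 60.055
  H: 8 × 1.008 = 8.064
  O: 1 × 15.999 = 15.999
Sum: 5×12.011 + 8×1.008 + 1×15.999 = 84.118 → 84.12 g/mol.

84.12 g/mol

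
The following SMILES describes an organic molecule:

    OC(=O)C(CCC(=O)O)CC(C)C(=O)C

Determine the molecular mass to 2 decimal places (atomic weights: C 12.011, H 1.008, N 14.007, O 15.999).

First, the molecular formula is C10H16O5 (counting implicit H from valence).
  C: 10 × 12.011 = 120.110
  H: 16 × 1.008 = 16.128
  O: 5 × 15.999 = 79.995
Sum: 10×12.011 + 16×1.008 + 5×15.999 = 216.233 → 216.23 g/mol.

216.23 g/mol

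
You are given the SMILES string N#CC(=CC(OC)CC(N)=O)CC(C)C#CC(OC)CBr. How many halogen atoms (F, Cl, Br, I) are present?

1

Halogen atoms appear at heavy-atom position 21 (1×Br).
Other groups present: 1 alkene, 1 alkyne, 1 amide, 2 ether, 1 nitrile.
Halogen count: 1.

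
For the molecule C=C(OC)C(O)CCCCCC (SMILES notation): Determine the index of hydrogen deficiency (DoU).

1

Degree of unsaturation = (number of rings) + (number of π bonds).
Ring closures in the SMILES: 0.
π bonds: 1 double bond (each 1 DoU) → 1 DoU from unsaturation.
Total DoU = 0 + 1 = 1.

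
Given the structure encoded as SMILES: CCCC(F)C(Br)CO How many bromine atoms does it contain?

1

Scan the SMILES for Br atoms (remember two-letter symbols like Cl and Br are single atoms).
Bromine count: 1.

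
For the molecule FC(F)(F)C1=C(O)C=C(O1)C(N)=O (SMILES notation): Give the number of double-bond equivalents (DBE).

Degree of unsaturation = (number of rings) + (number of π bonds).
Ring closures in the SMILES: 1.
π bonds: 3 double bonds (each 1 DoU) → 3 DoU from unsaturation.
Total DoU = 1 + 3 = 4.

4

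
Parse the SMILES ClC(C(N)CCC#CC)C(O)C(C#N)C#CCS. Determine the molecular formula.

Walk through each heavy atom and fill implicit hydrogens from standard valence (C 4, N 3, O 2, S 2, halogen 1):
  atom 1: Cl (halogen, monovalent) → 0 H
  atom 2: C, bond orders sum to 3 (valence 4) → 1 H
  atom 3: C, bond orders sum to 3 (valence 4) → 1 H
  atom 4: N, bond orders sum to 1 (valence 3) → 2 H
  atom 5: C, bond orders sum to 2 (valence 4) → 2 H
  atom 6: C, bond orders sum to 2 (valence 4) → 2 H
  atom 7: C, bond orders sum to 4 (valence 4) → 0 H
  atom 8: C, bond orders sum to 4 (valence 4) → 0 H
  atom 9: C, bond orders sum to 1 (valence 4) → 3 H
  atom 10: C, bond orders sum to 3 (valence 4) → 1 H
  atom 11: O, bond orders sum to 1 (valence 2) → 1 H
  atom 12: C, bond orders sum to 3 (valence 4) → 1 H
  atom 13: C, bond orders sum to 4 (valence 4) → 0 H
  atom 14: N, bond orders sum to 3 (valence 3) → 0 H
  atom 15: C, bond orders sum to 4 (valence 4) → 0 H
  atom 16: C, bond orders sum to 4 (valence 4) → 0 H
  atom 17: C, bond orders sum to 2 (valence 4) → 2 H
  atom 18: S, bond orders sum to 1 (valence 2) → 1 H
Totals → C:13, H:17, Cl:1, N:2, O:1, S:1.
In Hill order: C13H17ClN2OS.

C13H17ClN2OS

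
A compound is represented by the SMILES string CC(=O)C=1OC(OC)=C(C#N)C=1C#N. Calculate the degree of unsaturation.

8

Degree of unsaturation = (number of rings) + (number of π bonds).
Ring closures in the SMILES: 1.
π bonds: 3 double bonds (each 1 DoU), 2 triple bonds (each 2 DoU) → 7 DoU from unsaturation.
Total DoU = 1 + 7 = 8.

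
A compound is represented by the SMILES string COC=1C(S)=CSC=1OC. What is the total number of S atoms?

Scan the SMILES for S atoms (remember two-letter symbols like Cl and Br are single atoms).
Sulfur count: 2.

2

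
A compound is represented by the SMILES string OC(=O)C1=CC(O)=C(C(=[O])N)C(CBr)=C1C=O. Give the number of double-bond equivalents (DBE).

Degree of unsaturation = (number of rings) + (number of π bonds).
Ring closures in the SMILES: 1.
π bonds: 6 double bonds (each 1 DoU) → 6 DoU from unsaturation.
Total DoU = 1 + 6 = 7.

7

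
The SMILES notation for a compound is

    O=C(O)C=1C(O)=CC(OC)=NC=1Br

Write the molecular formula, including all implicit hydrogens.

C7H6BrNO4

Walk through each heavy atom and fill implicit hydrogens from standard valence (C 4, N 3, O 2, S 2, halogen 1):
  atom 1: O, bond orders sum to 2 (valence 2) → 0 H
  atom 2: C, bond orders sum to 4 (valence 4) → 0 H
  atom 3: O, bond orders sum to 1 (valence 2) → 1 H
  atom 4: C, bond orders sum to 4 (valence 4) → 0 H
  atom 5: C, bond orders sum to 4 (valence 4) → 0 H
  atom 6: O, bond orders sum to 1 (valence 2) → 1 H
  atom 7: C, bond orders sum to 3 (valence 4) → 1 H
  atom 8: C, bond orders sum to 4 (valence 4) → 0 H
  atom 9: O, bond orders sum to 2 (valence 2) → 0 H
  atom 10: C, bond orders sum to 1 (valence 4) → 3 H
  atom 11: N, bond orders sum to 3 (valence 3) → 0 H
  atom 12: C, bond orders sum to 4 (valence 4) → 0 H
  atom 13: Br (halogen, monovalent) → 0 H
Totals → C:7, H:6, Br:1, N:1, O:4.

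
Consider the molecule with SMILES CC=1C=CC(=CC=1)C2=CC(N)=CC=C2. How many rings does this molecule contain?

2

In SMILES, each pair of matching ring-closure digits denotes one ring-closing bond; the number of such bonds equals the number of independent rings.
Ring-closure bonds here: 2.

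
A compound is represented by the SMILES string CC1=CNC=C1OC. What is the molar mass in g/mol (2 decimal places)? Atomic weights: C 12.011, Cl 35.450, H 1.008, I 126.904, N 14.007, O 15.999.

111.14 g/mol

First, the molecular formula is C6H9NO (counting implicit H from valence).
  C: 6 × 12.011 = 72.066
  H: 9 × 1.008 = 9.072
  N: 1 × 14.007 = 14.007
  O: 1 × 15.999 = 15.999
Sum: 6×12.011 + 9×1.008 + 1×14.007 + 1×15.999 = 111.144 → 111.14 g/mol.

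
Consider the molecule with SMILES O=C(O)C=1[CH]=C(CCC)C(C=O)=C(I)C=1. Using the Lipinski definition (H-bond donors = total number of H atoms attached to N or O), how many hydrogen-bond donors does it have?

Donors: find every N or O and count the H atoms it carries.
  atom 1 (O): bond orders sum to 2 → 0 H
  atom 3 (O): bond orders sum to 1 → 1 H
  atom 12 (O): bond orders sum to 2 → 0 H
Lipinski HBD = 1.

1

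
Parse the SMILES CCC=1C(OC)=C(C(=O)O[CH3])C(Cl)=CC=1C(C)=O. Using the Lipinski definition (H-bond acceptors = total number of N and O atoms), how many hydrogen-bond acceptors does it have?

4

N atoms: 0; O atoms: 4.
Lipinski HBA = 0 + 4 = 4.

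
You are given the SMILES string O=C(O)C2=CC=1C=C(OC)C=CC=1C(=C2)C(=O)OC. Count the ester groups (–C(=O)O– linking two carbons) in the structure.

1

The ester motif appears at heavy-atom position 16 in the SMILES.
Other groups present: 1 carboxylic acid, 1 ether.
Ester count: 1.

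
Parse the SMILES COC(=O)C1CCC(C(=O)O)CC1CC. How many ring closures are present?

In SMILES, each pair of matching ring-closure digits denotes one ring-closing bond; the number of such bonds equals the number of independent rings.
Ring-closure bonds here: 1.

1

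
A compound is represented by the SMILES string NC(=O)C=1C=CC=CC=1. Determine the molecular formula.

C7H7NO

Walk through each heavy atom and fill implicit hydrogens from standard valence (C 4, N 3, O 2, S 2, halogen 1):
  atom 1: N, bond orders sum to 1 (valence 3) → 2 H
  atom 2: C, bond orders sum to 4 (valence 4) → 0 H
  atom 3: O, bond orders sum to 2 (valence 2) → 0 H
  atom 4: C, bond orders sum to 4 (valence 4) → 0 H
  atom 5: C, bond orders sum to 3 (valence 4) → 1 H
  atom 6: C, bond orders sum to 3 (valence 4) → 1 H
  atom 7: C, bond orders sum to 3 (valence 4) → 1 H
  atom 8: C, bond orders sum to 3 (valence 4) → 1 H
  atom 9: C, bond orders sum to 3 (valence 4) → 1 H
Totals → C:7, H:7, N:1, O:1.
In Hill order: C7H7NO.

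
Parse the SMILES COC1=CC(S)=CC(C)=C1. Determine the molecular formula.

Walk through each heavy atom and fill implicit hydrogens from standard valence (C 4, N 3, O 2, S 2, halogen 1):
  atom 1: C, bond orders sum to 1 (valence 4) → 3 H
  atom 2: O, bond orders sum to 2 (valence 2) → 0 H
  atom 3: C, bond orders sum to 4 (valence 4) → 0 H
  atom 4: C, bond orders sum to 3 (valence 4) → 1 H
  atom 5: C, bond orders sum to 4 (valence 4) → 0 H
  atom 6: S, bond orders sum to 1 (valence 2) → 1 H
  atom 7: C, bond orders sum to 3 (valence 4) → 1 H
  atom 8: C, bond orders sum to 4 (valence 4) → 0 H
  atom 9: C, bond orders sum to 1 (valence 4) → 3 H
  atom 10: C, bond orders sum to 3 (valence 4) → 1 H
Totals → C:8, H:10, O:1, S:1.

C8H10OS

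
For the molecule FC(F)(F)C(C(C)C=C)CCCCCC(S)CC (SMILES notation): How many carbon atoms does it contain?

Count every carbon token in the SMILES (each C, including those in ring-closure positions and inside branches).
Carbon count: 14.

14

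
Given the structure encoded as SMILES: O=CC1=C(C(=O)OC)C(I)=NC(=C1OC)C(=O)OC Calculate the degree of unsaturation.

Degree of unsaturation = (number of rings) + (number of π bonds).
Ring closures in the SMILES: 1.
π bonds: 6 double bonds (each 1 DoU) → 6 DoU from unsaturation.
Total DoU = 1 + 6 = 7.

7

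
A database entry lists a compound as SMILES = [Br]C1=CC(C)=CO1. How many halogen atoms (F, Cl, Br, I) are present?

1

Halogen atoms appear at heavy-atom position 1 (1×Br).
Halogen count: 1.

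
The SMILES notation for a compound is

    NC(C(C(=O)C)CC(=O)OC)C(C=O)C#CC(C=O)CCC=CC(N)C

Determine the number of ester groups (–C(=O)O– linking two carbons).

1

The ester motif appears at heavy-atom position 8 in the SMILES.
Other groups present: 2 aldehyde, 1 alkene, 1 alkyne, 1 ketone, 2 primary amine.
Ester count: 1.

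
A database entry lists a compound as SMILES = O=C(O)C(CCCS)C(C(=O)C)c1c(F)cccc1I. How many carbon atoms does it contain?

14

Count every carbon token in the SMILES (each C, including those in ring-closure positions and inside branches).
Carbon count: 14.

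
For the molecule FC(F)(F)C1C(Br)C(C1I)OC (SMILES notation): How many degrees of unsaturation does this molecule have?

1

Molecular formula: C6H7BrF3IO.
DoU = (2C + 2 + N − H − X) / 2, where X is the halogen count and O/S are ignored.
    = (2·6 + 2 + 0 − 7 − 5) / 2 = 2 / 2 = 1.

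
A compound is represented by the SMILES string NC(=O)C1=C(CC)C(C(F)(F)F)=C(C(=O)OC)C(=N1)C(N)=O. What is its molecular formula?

Walk through each heavy atom and fill implicit hydrogens from standard valence (C 4, N 3, O 2, S 2, halogen 1):
  atom 1: N, bond orders sum to 1 (valence 3) → 2 H
  atom 2: C, bond orders sum to 4 (valence 4) → 0 H
  atom 3: O, bond orders sum to 2 (valence 2) → 0 H
  atom 4: C, bond orders sum to 4 (valence 4) → 0 H
  atom 5: C, bond orders sum to 4 (valence 4) → 0 H
  atom 6: C, bond orders sum to 2 (valence 4) → 2 H
  atom 7: C, bond orders sum to 1 (valence 4) → 3 H
  atom 8: C, bond orders sum to 4 (valence 4) → 0 H
  atom 9: C, bond orders sum to 4 (valence 4) → 0 H
  atom 10: F (halogen, monovalent) → 0 H
  atom 11: F (halogen, monovalent) → 0 H
  atom 12: F (halogen, monovalent) → 0 H
  atom 13: C, bond orders sum to 4 (valence 4) → 0 H
  atom 14: C, bond orders sum to 4 (valence 4) → 0 H
  atom 15: O, bond orders sum to 2 (valence 2) → 0 H
  atom 16: O, bond orders sum to 2 (valence 2) → 0 H
  atom 17: C, bond orders sum to 1 (valence 4) → 3 H
  atom 18: C, bond orders sum to 4 (valence 4) → 0 H
  atom 19: N, bond orders sum to 3 (valence 3) → 0 H
  atom 20: C, bond orders sum to 4 (valence 4) → 0 H
  atom 21: N, bond orders sum to 1 (valence 3) → 2 H
  atom 22: O, bond orders sum to 2 (valence 2) → 0 H
Totals → C:12, H:12, F:3, N:3, O:4.

C12H12F3N3O4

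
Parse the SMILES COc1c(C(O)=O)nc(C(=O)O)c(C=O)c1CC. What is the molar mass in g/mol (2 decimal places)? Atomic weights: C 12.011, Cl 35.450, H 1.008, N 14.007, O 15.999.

253.21 g/mol

First, the molecular formula is C11H11NO6 (counting implicit H from valence).
  C: 11 × 12.011 = 132.121
  H: 11 × 1.008 = 11.088
  N: 1 × 14.007 = 14.007
  O: 6 × 15.999 = 95.994
Sum: 11×12.011 + 11×1.008 + 1×14.007 + 6×15.999 = 253.210 → 253.21 g/mol.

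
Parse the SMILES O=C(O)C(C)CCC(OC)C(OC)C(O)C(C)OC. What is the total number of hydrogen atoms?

26

Walk through each heavy atom and fill implicit hydrogens from standard valence (C 4, N 3, O 2, S 2, halogen 1):
  atom 1: O, bond orders sum to 2 (valence 2) → 0 H
  atom 2: C, bond orders sum to 4 (valence 4) → 0 H
  atom 3: O, bond orders sum to 1 (valence 2) → 1 H
  atom 4: C, bond orders sum to 3 (valence 4) → 1 H
  atom 5: C, bond orders sum to 1 (valence 4) → 3 H
  atom 6: C, bond orders sum to 2 (valence 4) → 2 H
  atom 7: C, bond orders sum to 2 (valence 4) → 2 H
  atom 8: C, bond orders sum to 3 (valence 4) → 1 H
  atom 9: O, bond orders sum to 2 (valence 2) → 0 H
  atom 10: C, bond orders sum to 1 (valence 4) → 3 H
  atom 11: C, bond orders sum to 3 (valence 4) → 1 H
  atom 12: O, bond orders sum to 2 (valence 2) → 0 H
  atom 13: C, bond orders sum to 1 (valence 4) → 3 H
  atom 14: C, bond orders sum to 3 (valence 4) → 1 H
  atom 15: O, bond orders sum to 1 (valence 2) → 1 H
  atom 16: C, bond orders sum to 3 (valence 4) → 1 H
  atom 17: C, bond orders sum to 1 (valence 4) → 3 H
  atom 18: O, bond orders sum to 2 (valence 2) → 0 H
  atom 19: C, bond orders sum to 1 (valence 4) → 3 H
Total hydrogens: 26.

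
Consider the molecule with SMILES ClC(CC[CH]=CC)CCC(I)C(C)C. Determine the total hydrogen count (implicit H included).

Walk through each heavy atom and fill implicit hydrogens from standard valence (C 4, N 3, O 2, S 2, halogen 1):
  atom 1: Cl (halogen, monovalent) → 0 H
  atom 2: C, bond orders sum to 3 (valence 4) → 1 H
  atom 3: C, bond orders sum to 2 (valence 4) → 2 H
  atom 4: C, bond orders sum to 2 (valence 4) → 2 H
  atom 5: C with explicit H count 1
  atom 6: C, bond orders sum to 3 (valence 4) → 1 H
  atom 7: C, bond orders sum to 1 (valence 4) → 3 H
  atom 8: C, bond orders sum to 2 (valence 4) → 2 H
  atom 9: C, bond orders sum to 2 (valence 4) → 2 H
  atom 10: C, bond orders sum to 3 (valence 4) → 1 H
  atom 11: I (halogen, monovalent) → 0 H
  atom 12: C, bond orders sum to 3 (valence 4) → 1 H
  atom 13: C, bond orders sum to 1 (valence 4) → 3 H
  atom 14: C, bond orders sum to 1 (valence 4) → 3 H
Total hydrogens: 22.

22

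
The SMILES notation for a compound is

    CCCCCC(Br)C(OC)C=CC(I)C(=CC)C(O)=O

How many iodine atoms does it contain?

1

Scan the SMILES for I atoms (remember two-letter symbols like Cl and Br are single atoms).
Iodine count: 1.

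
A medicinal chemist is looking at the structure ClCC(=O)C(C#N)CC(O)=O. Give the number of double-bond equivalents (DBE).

4

Degree of unsaturation = (number of rings) + (number of π bonds).
Ring closures in the SMILES: 0.
π bonds: 2 double bonds (each 1 DoU), 1 triple bond (each 2 DoU) → 4 DoU from unsaturation.
Total DoU = 0 + 4 = 4.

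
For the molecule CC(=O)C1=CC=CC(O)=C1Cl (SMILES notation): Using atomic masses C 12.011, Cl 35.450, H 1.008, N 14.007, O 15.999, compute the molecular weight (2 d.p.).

170.59 g/mol

First, the molecular formula is C8H7ClO2 (counting implicit H from valence).
  C: 8 × 12.011 = 96.088
  Cl: 1 × 35.450 = 35.450
  H: 7 × 1.008 = 7.056
  O: 2 × 15.999 = 31.998
Sum: 8×12.011 + 1×35.450 + 7×1.008 + 2×15.999 = 170.592 → 170.59 g/mol.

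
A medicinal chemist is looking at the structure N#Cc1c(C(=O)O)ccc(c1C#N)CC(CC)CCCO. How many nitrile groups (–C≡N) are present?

2

The nitrile motif appears at heavy-atom positions 2, 12 in the SMILES.
Other groups present: 1 carboxylic acid, 1 hydroxyl.
Nitrile count: 2.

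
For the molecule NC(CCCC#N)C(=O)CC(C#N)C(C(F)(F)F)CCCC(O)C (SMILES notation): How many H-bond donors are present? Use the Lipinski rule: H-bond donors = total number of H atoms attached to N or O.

Donors: find every N or O and count the H atoms it carries.
  atom 1 (N): bond orders sum to 1 → 2 H
  atom 7 (N): bond orders sum to 3 → 0 H
  atom 9 (O): bond orders sum to 2 → 0 H
  atom 13 (N): bond orders sum to 3 → 0 H
  atom 23 (O): bond orders sum to 1 → 1 H
Lipinski HBD = 3.

3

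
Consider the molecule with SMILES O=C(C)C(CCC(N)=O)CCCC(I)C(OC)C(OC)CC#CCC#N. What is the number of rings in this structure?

In SMILES, each pair of matching ring-closure digits denotes one ring-closing bond; the number of such bonds equals the number of independent rings.
Ring-closure bonds here: 0.

0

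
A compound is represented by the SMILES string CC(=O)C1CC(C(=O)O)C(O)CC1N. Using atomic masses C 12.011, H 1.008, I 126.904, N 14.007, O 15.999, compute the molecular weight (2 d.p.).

First, the molecular formula is C9H15NO4 (counting implicit H from valence).
  C: 9 × 12.011 = 108.099
  H: 15 × 1.008 = 15.120
  N: 1 × 14.007 = 14.007
  O: 4 × 15.999 = 63.996
Sum: 9×12.011 + 15×1.008 + 1×14.007 + 4×15.999 = 201.222 → 201.22 g/mol.

201.22 g/mol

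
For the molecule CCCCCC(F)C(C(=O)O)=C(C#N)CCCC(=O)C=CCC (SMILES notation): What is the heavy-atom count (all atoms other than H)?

23

Every atom symbol written in the SMILES (organic subset) is one heavy atom; implicit H are not written.
Heavy atoms by element → C:18, F:1, N:1, O:3.
Total: 23.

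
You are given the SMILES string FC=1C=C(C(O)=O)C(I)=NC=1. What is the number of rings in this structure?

1

In SMILES, each pair of matching ring-closure digits denotes one ring-closing bond; the number of such bonds equals the number of independent rings.
Ring-closure bonds here: 1.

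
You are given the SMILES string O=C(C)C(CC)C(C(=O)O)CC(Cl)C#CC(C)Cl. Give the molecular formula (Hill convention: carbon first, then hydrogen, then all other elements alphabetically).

C13H18Cl2O3

Walk through each heavy atom and fill implicit hydrogens from standard valence (C 4, N 3, O 2, S 2, halogen 1):
  atom 1: O, bond orders sum to 2 (valence 2) → 0 H
  atom 2: C, bond orders sum to 4 (valence 4) → 0 H
  atom 3: C, bond orders sum to 1 (valence 4) → 3 H
  atom 4: C, bond orders sum to 3 (valence 4) → 1 H
  atom 5: C, bond orders sum to 2 (valence 4) → 2 H
  atom 6: C, bond orders sum to 1 (valence 4) → 3 H
  atom 7: C, bond orders sum to 3 (valence 4) → 1 H
  atom 8: C, bond orders sum to 4 (valence 4) → 0 H
  atom 9: O, bond orders sum to 2 (valence 2) → 0 H
  atom 10: O, bond orders sum to 1 (valence 2) → 1 H
  atom 11: C, bond orders sum to 2 (valence 4) → 2 H
  atom 12: C, bond orders sum to 3 (valence 4) → 1 H
  atom 13: Cl (halogen, monovalent) → 0 H
  atom 14: C, bond orders sum to 4 (valence 4) → 0 H
  atom 15: C, bond orders sum to 4 (valence 4) → 0 H
  atom 16: C, bond orders sum to 3 (valence 4) → 1 H
  atom 17: C, bond orders sum to 1 (valence 4) → 3 H
  atom 18: Cl (halogen, monovalent) → 0 H
Totals → C:13, H:18, Cl:2, O:3.
In Hill order: C13H18Cl2O3.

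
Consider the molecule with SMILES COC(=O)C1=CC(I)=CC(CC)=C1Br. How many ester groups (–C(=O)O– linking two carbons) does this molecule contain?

The ester motif appears at heavy-atom position 3 in the SMILES.
Ester count: 1.

1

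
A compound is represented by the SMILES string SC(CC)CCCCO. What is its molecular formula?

Walk through each heavy atom and fill implicit hydrogens from standard valence (C 4, N 3, O 2, S 2, halogen 1):
  atom 1: S, bond orders sum to 1 (valence 2) → 1 H
  atom 2: C, bond orders sum to 3 (valence 4) → 1 H
  atom 3: C, bond orders sum to 2 (valence 4) → 2 H
  atom 4: C, bond orders sum to 1 (valence 4) → 3 H
  atom 5: C, bond orders sum to 2 (valence 4) → 2 H
  atom 6: C, bond orders sum to 2 (valence 4) → 2 H
  atom 7: C, bond orders sum to 2 (valence 4) → 2 H
  atom 8: C, bond orders sum to 2 (valence 4) → 2 H
  atom 9: O, bond orders sum to 1 (valence 2) → 1 H
Totals → C:7, H:16, O:1, S:1.
In Hill order: C7H16OS.

C7H16OS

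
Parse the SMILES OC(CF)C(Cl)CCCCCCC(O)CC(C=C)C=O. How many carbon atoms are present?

15

Count every carbon token in the SMILES (each C, including those in ring-closure positions and inside branches).
Carbon count: 15.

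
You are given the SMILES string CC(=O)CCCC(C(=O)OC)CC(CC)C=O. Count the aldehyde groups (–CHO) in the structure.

The aldehyde motif appears at heavy-atom position 16 in the SMILES.
Other groups present: 1 ester, 1 ketone.
Aldehyde count: 1.

1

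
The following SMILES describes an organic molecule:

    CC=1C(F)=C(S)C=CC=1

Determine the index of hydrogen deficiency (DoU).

Degree of unsaturation = (number of rings) + (number of π bonds).
Ring closures in the SMILES: 1.
π bonds: 3 double bonds (each 1 DoU) → 3 DoU from unsaturation.
Total DoU = 1 + 3 = 4.

4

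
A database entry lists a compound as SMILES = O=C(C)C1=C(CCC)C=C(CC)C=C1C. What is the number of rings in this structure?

1

In SMILES, each pair of matching ring-closure digits denotes one ring-closing bond; the number of such bonds equals the number of independent rings.
Ring-closure bonds here: 1.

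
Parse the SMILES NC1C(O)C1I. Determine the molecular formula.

C3H6INO

Walk through each heavy atom and fill implicit hydrogens from standard valence (C 4, N 3, O 2, S 2, halogen 1):
  atom 1: N, bond orders sum to 1 (valence 3) → 2 H
  atom 2: C, bond orders sum to 3 (valence 4) → 1 H
  atom 3: C, bond orders sum to 3 (valence 4) → 1 H
  atom 4: O, bond orders sum to 1 (valence 2) → 1 H
  atom 5: C, bond orders sum to 3 (valence 4) → 1 H
  atom 6: I (halogen, monovalent) → 0 H
Totals → C:3, H:6, I:1, N:1, O:1.
In Hill order: C3H6INO.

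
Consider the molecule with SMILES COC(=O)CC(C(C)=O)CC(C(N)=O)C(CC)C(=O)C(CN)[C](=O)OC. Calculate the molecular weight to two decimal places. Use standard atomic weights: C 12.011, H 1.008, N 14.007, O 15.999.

372.42 g/mol

First, the molecular formula is C17H28N2O7 (counting implicit H from valence).
  C: 17 × 12.011 = 204.187
  H: 28 × 1.008 = 28.224
  N: 2 × 14.007 = 28.014
  O: 7 × 15.999 = 111.993
Sum: 17×12.011 + 28×1.008 + 2×14.007 + 7×15.999 = 372.418 → 372.42 g/mol.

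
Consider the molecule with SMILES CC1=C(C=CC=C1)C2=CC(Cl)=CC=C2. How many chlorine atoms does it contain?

Scan the SMILES for Cl atoms (remember two-letter symbols like Cl and Br are single atoms).
Chlorine count: 1.

1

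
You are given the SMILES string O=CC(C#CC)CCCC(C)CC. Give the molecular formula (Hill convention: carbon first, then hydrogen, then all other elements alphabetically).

C12H20O

Walk through each heavy atom and fill implicit hydrogens from standard valence (C 4, N 3, O 2, S 2, halogen 1):
  atom 1: O, bond orders sum to 2 (valence 2) → 0 H
  atom 2: C, bond orders sum to 3 (valence 4) → 1 H
  atom 3: C, bond orders sum to 3 (valence 4) → 1 H
  atom 4: C, bond orders sum to 4 (valence 4) → 0 H
  atom 5: C, bond orders sum to 4 (valence 4) → 0 H
  atom 6: C, bond orders sum to 1 (valence 4) → 3 H
  atom 7: C, bond orders sum to 2 (valence 4) → 2 H
  atom 8: C, bond orders sum to 2 (valence 4) → 2 H
  atom 9: C, bond orders sum to 2 (valence 4) → 2 H
  atom 10: C, bond orders sum to 3 (valence 4) → 1 H
  atom 11: C, bond orders sum to 1 (valence 4) → 3 H
  atom 12: C, bond orders sum to 2 (valence 4) → 2 H
  atom 13: C, bond orders sum to 1 (valence 4) → 3 H
Totals → C:12, H:20, O:1.
In Hill order: C12H20O.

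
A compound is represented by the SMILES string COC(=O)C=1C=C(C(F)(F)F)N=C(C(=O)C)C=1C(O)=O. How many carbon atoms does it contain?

11

Count every carbon token in the SMILES (each C, including those in ring-closure positions and inside branches).
Carbon count: 11.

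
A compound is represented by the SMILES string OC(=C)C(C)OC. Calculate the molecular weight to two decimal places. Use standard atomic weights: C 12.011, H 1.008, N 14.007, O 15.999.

First, the molecular formula is C5H10O2 (counting implicit H from valence).
  C: 5 × 12.011 = 60.055
  H: 10 × 1.008 = 10.080
  O: 2 × 15.999 = 31.998
Sum: 5×12.011 + 10×1.008 + 2×15.999 = 102.133 → 102.13 g/mol.

102.13 g/mol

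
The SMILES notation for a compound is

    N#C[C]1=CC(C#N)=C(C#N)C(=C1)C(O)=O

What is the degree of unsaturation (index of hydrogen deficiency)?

11

Molecular formula: C10H3N3O2.
DoU = (2C + 2 + N − H − X) / 2, where X is the halogen count and O/S are ignored.
    = (2·10 + 2 + 3 − 3 − 0) / 2 = 22 / 2 = 11.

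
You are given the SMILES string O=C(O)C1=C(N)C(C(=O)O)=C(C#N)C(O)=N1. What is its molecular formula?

C8H5N3O5

Walk through each heavy atom and fill implicit hydrogens from standard valence (C 4, N 3, O 2, S 2, halogen 1):
  atom 1: O, bond orders sum to 2 (valence 2) → 0 H
  atom 2: C, bond orders sum to 4 (valence 4) → 0 H
  atom 3: O, bond orders sum to 1 (valence 2) → 1 H
  atom 4: C, bond orders sum to 4 (valence 4) → 0 H
  atom 5: C, bond orders sum to 4 (valence 4) → 0 H
  atom 6: N, bond orders sum to 1 (valence 3) → 2 H
  atom 7: C, bond orders sum to 4 (valence 4) → 0 H
  atom 8: C, bond orders sum to 4 (valence 4) → 0 H
  atom 9: O, bond orders sum to 2 (valence 2) → 0 H
  atom 10: O, bond orders sum to 1 (valence 2) → 1 H
  atom 11: C, bond orders sum to 4 (valence 4) → 0 H
  atom 12: C, bond orders sum to 4 (valence 4) → 0 H
  atom 13: N, bond orders sum to 3 (valence 3) → 0 H
  atom 14: C, bond orders sum to 4 (valence 4) → 0 H
  atom 15: O, bond orders sum to 1 (valence 2) → 1 H
  atom 16: N, bond orders sum to 3 (valence 3) → 0 H
Totals → C:8, H:5, N:3, O:5.
In Hill order: C8H5N3O5.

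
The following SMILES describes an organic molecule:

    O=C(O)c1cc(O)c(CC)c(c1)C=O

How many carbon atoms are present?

10

Count every carbon token in the SMILES (each C, including those in ring-closure positions and inside branches).
Carbon count: 10.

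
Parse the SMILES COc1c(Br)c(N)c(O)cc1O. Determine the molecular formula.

C7H8BrNO3

Walk through each heavy atom and fill implicit hydrogens from standard valence (C 4, N 3, O 2, S 2, halogen 1); for lowercase aromatic atoms, an aromatic c carries 1 H when it has two neighbours and 0 H with three, and aromatic n carries 0 H:
  atom 1: C, bond orders sum to 1 (valence 4) → 3 H
  atom 2: O, bond orders sum to 2 (valence 2) → 0 H
  atom 3: aromatic c, 3 neighbours → 0 H
  atom 4: aromatic c, 3 neighbours → 0 H
  atom 5: Br (halogen, monovalent) → 0 H
  atom 6: aromatic c, 3 neighbours → 0 H
  atom 7: N, bond orders sum to 1 (valence 3) → 2 H
  atom 8: aromatic c, 3 neighbours → 0 H
  atom 9: O, bond orders sum to 1 (valence 2) → 1 H
  atom 10: aromatic c, 2 neighbours → 1 H
  atom 11: aromatic c, 3 neighbours → 0 H
  atom 12: O, bond orders sum to 1 (valence 2) → 1 H
Totals → C:7, H:8, Br:1, N:1, O:3.
In Hill order: C7H8BrNO3.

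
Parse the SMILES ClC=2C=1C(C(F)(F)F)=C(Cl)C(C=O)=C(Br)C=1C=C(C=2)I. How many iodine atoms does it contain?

Scan the SMILES for I atoms (remember two-letter symbols like Cl and Br are single atoms).
Iodine count: 1.

1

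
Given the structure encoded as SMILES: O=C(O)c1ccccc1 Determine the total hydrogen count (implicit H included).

6

Walk through each heavy atom and fill implicit hydrogens from standard valence (C 4, N 3, O 2, S 2, halogen 1); for lowercase aromatic atoms, an aromatic c carries 1 H when it has two neighbours and 0 H with three, and aromatic n carries 0 H:
  atom 1: O, bond orders sum to 2 (valence 2) → 0 H
  atom 2: C, bond orders sum to 4 (valence 4) → 0 H
  atom 3: O, bond orders sum to 1 (valence 2) → 1 H
  atom 4: aromatic c, 3 neighbours → 0 H
  atom 5: aromatic c, 2 neighbours → 1 H
  atom 6: aromatic c, 2 neighbours → 1 H
  atom 7: aromatic c, 2 neighbours → 1 H
  atom 8: aromatic c, 2 neighbours → 1 H
  atom 9: aromatic c, 2 neighbours → 1 H
Total hydrogens: 6.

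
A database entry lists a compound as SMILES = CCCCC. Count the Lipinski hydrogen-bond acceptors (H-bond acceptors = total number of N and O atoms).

N atoms: 0; O atoms: 0.
Lipinski HBA = 0 + 0 = 0.

0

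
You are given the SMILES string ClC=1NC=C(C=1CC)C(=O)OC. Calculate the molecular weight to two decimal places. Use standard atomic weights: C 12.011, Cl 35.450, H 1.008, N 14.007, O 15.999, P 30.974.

187.62 g/mol

First, the molecular formula is C8H10ClNO2 (counting implicit H from valence).
  C: 8 × 12.011 = 96.088
  Cl: 1 × 35.450 = 35.450
  H: 10 × 1.008 = 10.080
  N: 1 × 14.007 = 14.007
  O: 2 × 15.999 = 31.998
Sum: 8×12.011 + 1×35.450 + 10×1.008 + 1×14.007 + 2×15.999 = 187.623 → 187.62 g/mol.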